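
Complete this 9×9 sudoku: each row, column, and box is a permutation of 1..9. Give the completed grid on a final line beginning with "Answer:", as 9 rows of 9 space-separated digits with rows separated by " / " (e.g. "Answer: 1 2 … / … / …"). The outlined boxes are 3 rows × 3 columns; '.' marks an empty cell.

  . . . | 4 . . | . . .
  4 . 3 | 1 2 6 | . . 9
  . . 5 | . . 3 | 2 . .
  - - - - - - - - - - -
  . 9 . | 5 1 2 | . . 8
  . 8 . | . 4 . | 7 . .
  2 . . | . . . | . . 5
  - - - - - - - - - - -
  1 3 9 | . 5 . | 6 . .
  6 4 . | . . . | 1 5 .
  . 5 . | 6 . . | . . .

Step 1. [r5c6∈{9}] nothing but 9 survives at r5c6. So r5c6=9.
Step 2. [r2c2∈{7}] only 7 remains possible at r2c2, so r2c2=7.
Step 3. [r2c8∈{8}] only 8 remains possible at r2c8 ⇒ r2c8=8.
Step 4. [r9c7∈{3,4,8,9}] 8 has one home in col 7: r9c7, so r9c7=8.
Step 5. [r9c1∈{7}] r9c1's peers cover all but 7, so r9c1=7.
Step 6. [r6c5∈{3,6,7,8}] r6c5 is the only open cell in col 5 admitting 6. So r6c5=6.
Step 7. [r8c3∈{2,8}] across box 7, 8 lands solely at r8c3 ⇒ r8c3=8.
Step 8. [r8c6∈{7}] only 7 remains possible at r8c6. So r8c6=7.
Step 9. [r9c8∈{2,3,4,9}] r9c8 is the only open cell in box 9 admitting 9 ⇒ r9c8=9.
Step 10. [r5c4∈{3}] nothing but 3 survives at r5c4 ⇒ r5c4=3.
Step 11. [r6c2∈{1}] r6c2 has the single candidate 1 ⇒ r6c2=1.
Step 12. [r5c3∈{6}] only 6 remains possible at r5c3 ⇒ r5c3=6.
Step 13. [r4c8∈{3,4,6}] 6 has one home in row 4: r4c8. So r4c8=6.
Step 14. [r6c4∈{7,8}] box 5 places 7 nowhere but r6c4 ⇒ r6c4=7.
Step 15. [r6c3∈{4}] only 4 remains possible at r6c3, so r6c3=4.
Step 16. [r6c8∈{3}] r6c8 has the single candidate 3, so r6c8=3.
Step 17. [r1c3∈{1,2}] in col 3, 1 fits only at r1c3, so r1c3=1.
Step 18. [r1c8∈{7}] r1c8 is down to just 7, so r1c8=7.
Step 19. [r3c5∈{7,8,9}] in row 3, 7 fits only at r3c5, so r3c5=7.
Step 20. [r1c5∈{8,9}] col 5 places 8 nowhere but r1c5 ⇒ r1c5=8.
Step 21. [r7c4∈{2,8}] col 4 places 8 nowhere but r7c4. So r7c4=8.
Step 22. [r7c6∈{4}] r7c6 has the single candidate 4 ⇒ r7c6=4.
Step 23. [r7c8∈{2}] nothing but 2 survives at r7c8 ⇒ r7c8=2.
Step 24. [r8c9∈{3}] nothing but 3 survives at r8c9 ⇒ r8c9=3.
Step 25. [r5c8∈{1}] nothing but 1 survives at r5c8. So r5c8=1.
Step 26. [r3c4∈{9}] r3c4 is down to just 9, so r3c4=9.
Step 27. [r1c9∈{6}] r1c9 has the single candidate 6. So r1c9=6.
Step 28. [r1c6∈{5}] r1c6 is down to just 5 ⇒ r1c6=5.
Step 29. [r3c9∈{1,4}] 1 has one home in row 3: r3c9, so r3c9=1.
Step 30. [r4c1∈{3}] r4c1 is down to just 3, so r4c1=3.
Step 31. [r3c1∈{8}] r3c1 is down to just 8, so r3c1=8.
Step 32. [r8c4∈{2}] only 2 remains possible at r8c4, so r8c4=2.
Step 33. [r4c3∈{7}] nothing but 7 survives at r4c3. So r4c3=7.
Step 34. [r1c1∈{9}] r1c1's peers cover all but 9. So r1c1=9.
Step 35. [r4c7∈{4}] r4c7 is down to just 4, so r4c7=4.
Step 36. [r1c7∈{3}] only 3 remains possible at r1c7. So r1c7=3.
Step 37. [r8c5∈{9}] r8c5's peers cover all but 9, so r8c5=9.
Step 38. [r9c9∈{4}] r9c9 is down to just 4. So r9c9=4.
Step 39. [r9c3∈{2}] r9c3 has the single candidate 2 ⇒ r9c3=2.
Step 40. [r3c8∈{4}] r3c8's peers cover all but 4 ⇒ r3c8=4.
Step 41. [r9c6∈{1}] r9c6 has the single candidate 1 ⇒ r9c6=1.
Step 42. [r5c1∈{5}] only 5 remains possible at r5c1 ⇒ r5c1=5.
Step 43. [r3c2∈{6}] nothing but 6 survives at r3c2, so r3c2=6.
Step 44. [r2c7∈{5}] only 5 remains possible at r2c7. So r2c7=5.
Step 45. [r5c9∈{2}] r5c9 is down to just 2. So r5c9=2.
Step 46. [r1c2∈{2}] only 2 remains possible at r1c2. So r1c2=2.
Step 47. [r9c5∈{3}] r9c5 is down to just 3, so r9c5=3.
Step 48. [r6c6∈{8}] r6c6 has the single candidate 8, so r6c6=8.
Step 49. [r7c9∈{7}] r7c9 has the single candidate 7. So r7c9=7.
Step 50. [r6c7∈{9}] nothing but 9 survives at r6c7. So r6c7=9.

Answer: 9 2 1 4 8 5 3 7 6 / 4 7 3 1 2 6 5 8 9 / 8 6 5 9 7 3 2 4 1 / 3 9 7 5 1 2 4 6 8 / 5 8 6 3 4 9 7 1 2 / 2 1 4 7 6 8 9 3 5 / 1 3 9 8 5 4 6 2 7 / 6 4 8 2 9 7 1 5 3 / 7 5 2 6 3 1 8 9 4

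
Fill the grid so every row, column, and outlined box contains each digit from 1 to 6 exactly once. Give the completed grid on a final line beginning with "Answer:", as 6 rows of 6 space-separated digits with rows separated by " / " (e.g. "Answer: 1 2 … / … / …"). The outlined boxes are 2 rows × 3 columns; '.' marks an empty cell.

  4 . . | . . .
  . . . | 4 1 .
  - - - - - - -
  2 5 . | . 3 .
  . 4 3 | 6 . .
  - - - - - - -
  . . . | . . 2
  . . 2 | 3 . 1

Step 1. [r6c2∈{6}] nothing but 6 survives at r6c2. So r6c2=6.
Step 2. [r2c1∈{3,5,6}] in col 1, 6 fits only at r2c1, so r2c1=6.
Step 3. [r5c4∈{5}] r5c4's peers cover all but 5, so r5c4=5.
Step 4. [r1c6∈{3,5,6}] r1c6 is the only open cell in col 6 admitting 6 ⇒ r1c6=6.
Step 5. [r1c2∈{1,2,3}] 3 has one home in row 1: r1c2, so r1c2=3.
Step 6. [r1c3∈{1,5}] row 1 places 1 nowhere but r1c3. So r1c3=1.
Step 7. [r1c5∈{2,5}] 5 has one home in row 1: r1c5, so r1c5=5.
Step 8. [r4c1∈{1}] only 1 remains possible at r4c1, so r4c1=1.
Step 9. [r5c5∈{4,6}] row 5 places 6 nowhere but r5c5. So r5c5=6.
Step 10. [r6c1∈{5}] r6c1's peers cover all but 5 ⇒ r6c1=5.
Step 11. [r5c3∈{4}] nothing but 4 survives at r5c3, so r5c3=4.
Step 12. [r2c6∈{3}] r2c6 is down to just 3, so r2c6=3.
Step 13. [r6c5∈{4}] nothing but 4 survives at r6c5, so r6c5=4.
Step 14. [r3c4∈{1}] r3c4 has the single candidate 1, so r3c4=1.
Step 15. [r5c1∈{3}] nothing but 3 survives at r5c1. So r5c1=3.
Step 16. [r2c2∈{2}] r2c2 is down to just 2 ⇒ r2c2=2.
Step 17. [r2c3∈{5}] nothing but 5 survives at r2c3 ⇒ r2c3=5.
Step 18. [r3c6∈{4}] nothing but 4 survives at r3c6 ⇒ r3c6=4.
Step 19. [r5c2∈{1}] only 1 remains possible at r5c2, so r5c2=1.
Step 20. [r3c3∈{6}] only 6 remains possible at r3c3, so r3c3=6.
Step 21. [r1c4∈{2}] r1c4 is down to just 2 ⇒ r1c4=2.
Step 22. [r4c5∈{2}] r4c5 has the single candidate 2, so r4c5=2.
Step 23. [r4c6∈{5}] r4c6 has the single candidate 5 ⇒ r4c6=5.

Answer: 4 3 1 2 5 6 / 6 2 5 4 1 3 / 2 5 6 1 3 4 / 1 4 3 6 2 5 / 3 1 4 5 6 2 / 5 6 2 3 4 1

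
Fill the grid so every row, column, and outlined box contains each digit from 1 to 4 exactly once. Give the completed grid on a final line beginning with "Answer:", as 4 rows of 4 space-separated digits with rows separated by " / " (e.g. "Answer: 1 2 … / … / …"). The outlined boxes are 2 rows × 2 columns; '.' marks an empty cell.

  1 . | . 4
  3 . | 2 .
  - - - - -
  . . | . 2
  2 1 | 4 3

Step 1. [r2c2∈{4}] r2c2's peers cover all but 4 ⇒ r2c2=4.
Step 2. [r3c2∈{3}] r3c2's peers cover all but 3. So r3c2=3.
Step 3. [r3c3∈{1}] only 1 remains possible at r3c3, so r3c3=1.
Step 4. [r2c4∈{1}] r2c4's peers cover all but 1, so r2c4=1.
Step 5. [r1c3∈{3}] r1c3 has the single candidate 3. So r1c3=3.
Step 6. [r3c1∈{4}] nothing but 4 survives at r3c1 ⇒ r3c1=4.
Step 7. [r1c2∈{2}] only 2 remains possible at r1c2. So r1c2=2.

Answer: 1 2 3 4 / 3 4 2 1 / 4 3 1 2 / 2 1 4 3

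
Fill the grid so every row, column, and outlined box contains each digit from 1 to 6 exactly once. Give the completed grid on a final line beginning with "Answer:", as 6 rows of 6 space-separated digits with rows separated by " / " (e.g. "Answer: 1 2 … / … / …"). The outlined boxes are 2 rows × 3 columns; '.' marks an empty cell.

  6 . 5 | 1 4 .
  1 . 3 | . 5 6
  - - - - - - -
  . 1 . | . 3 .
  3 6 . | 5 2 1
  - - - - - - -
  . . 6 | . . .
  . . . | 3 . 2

Step 1. [r3c6∈{4}] only 4 remains possible at r3c6. So r3c6=4.
Step 2. [r3c1∈{2,5}] in row 3, 5 fits only at r3c1. So r3c1=5.
Step 3. [r6c1∈{4}] r6c1 has the single candidate 4, so r6c1=4.
Step 4. [r1c2∈{2}] r1c2's peers cover all but 2 ⇒ r1c2=2.
Step 5. [r6c2∈{5}] only 5 remains possible at r6c2, so r6c2=5.
Step 6. [r6c3∈{1}] nothing but 1 survives at r6c3 ⇒ r6c3=1.
Step 7. [r5c4∈{4}] only 4 remains possible at r5c4 ⇒ r5c4=4.
Step 8. [r3c4∈{6}] nothing but 6 survives at r3c4 ⇒ r3c4=6.
Step 9. [r2c4∈{2}] r2c4's peers cover all but 2, so r2c4=2.
Step 10. [r5c1∈{2}] nothing but 2 survives at r5c1 ⇒ r5c1=2.
Step 11. [r5c5∈{1}] r5c5 is down to just 1, so r5c5=1.
Step 12. [r3c3∈{2}] r3c3 is down to just 2, so r3c3=2.
Step 13. [r5c2∈{3}] nothing but 3 survives at r5c2 ⇒ r5c2=3.
Step 14. [r5c6∈{5}] nothing but 5 survives at r5c6 ⇒ r5c6=5.
Step 15. [r1c6∈{3}] r1c6 is down to just 3, so r1c6=3.
Step 16. [r4c3∈{4}] only 4 remains possible at r4c3, so r4c3=4.
Step 17. [r2c2∈{4}] r2c2's peers cover all but 4. So r2c2=4.
Step 18. [r6c5∈{6}] nothing but 6 survives at r6c5, so r6c5=6.

Answer: 6 2 5 1 4 3 / 1 4 3 2 5 6 / 5 1 2 6 3 4 / 3 6 4 5 2 1 / 2 3 6 4 1 5 / 4 5 1 3 6 2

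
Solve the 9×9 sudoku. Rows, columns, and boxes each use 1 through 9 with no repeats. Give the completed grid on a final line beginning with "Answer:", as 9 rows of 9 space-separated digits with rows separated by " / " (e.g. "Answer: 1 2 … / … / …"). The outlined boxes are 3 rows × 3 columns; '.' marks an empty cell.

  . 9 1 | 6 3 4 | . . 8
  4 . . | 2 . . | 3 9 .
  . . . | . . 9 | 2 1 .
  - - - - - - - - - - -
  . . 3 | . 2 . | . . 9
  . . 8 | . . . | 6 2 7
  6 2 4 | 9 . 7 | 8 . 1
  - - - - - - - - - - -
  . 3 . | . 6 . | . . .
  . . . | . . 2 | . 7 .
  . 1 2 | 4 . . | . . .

Step 1. [r6c5∈{5}] only 5 remains possible at r6c5 ⇒ r6c5=5.
Step 2. [r1c8∈{5}] r1c8 is down to just 5. So r1c8=5.
Step 3. [r4c7∈{4,5}] r4c7 is the only open cell in box 6 admitting 5, so r4c7=5.
Step 4. [r2c9∈{6}] only 6 remains possible at r2c9 ⇒ r2c9=6.
Step 5. [r5c1∈{1,5,9}] across row 5, 9 lands solely at r5c1. So r5c1=9.
Step 6. [r8c2∈{4,5,6,8}] 4 has one home in col 2: r8c2 ⇒ r8c2=4.
Step 7. [r3c2∈{5,6,7,8}] in col 2, 6 fits only at r3c2 ⇒ r3c2=6.
Step 8. [r2c2∈{5,7,8}] r2c2 is the only open cell in col 2 admitting 8, so r2c2=8.
Step 9. [r7c7∈{1,4,9}] in col 7, 4 fits only at r7c7 ⇒ r7c7=4.
Step 10. [r7c8∈{8}] only 8 remains possible at r7c8. So r7c8=8.
Step 11. [r8c7∈{1,9}] across col 7, 1 lands solely at r8c7. So r8c7=1.
Step 12. [r4c1∈{1,7}] in col 1, 1 fits only at r4c1 ⇒ r4c1=1.
Step 13. [r4c4∈{8}] r4c4 is down to just 8. So r4c4=8.
Step 14. [r9c6∈{3,5,8}] in col 6, 8 fits only at r9c6. So r9c6=8.
Step 15. [r8c4∈{3,5}] 3 has one home in box 8: r8c4 ⇒ r8c4=3.
Step 16. [r8c9∈{5}] r8c9 is down to just 5 ⇒ r8c9=5.
Step 17. [r9c1∈{5,7}] in row 9, 5 fits only at r9c1. So r9c1=5.
Step 18. [r9c5∈{7,9}] row 9 places 7 nowhere but r9c5, so r9c5=7.
Step 19. [r2c3∈{5,7}] in row 2, 7 fits only at r2c3, so r2c3=7.
Step 20. [r5c4∈{1}] r5c4 is down to just 1 ⇒ r5c4=1.
Step 21. [r2c6∈{1,5}] across row 2, 5 lands solely at r2c6, so r2c6=5.
Step 22. [r8c3∈{6,9}] row 8 places 6 nowhere but r8c3. So r8c3=6.
Step 23. [r9c9∈{3}] r9c9 has the single candidate 3, so r9c9=3.
Step 24. [r3c3∈{5}] only 5 remains possible at r3c3. So r3c3=5.
Step 25. [r8c5∈{9}] r8c5 is down to just 9 ⇒ r8c5=9.
Step 26. [r7c9∈{2}] nothing but 2 survives at r7c9, so r7c9=2.
Step 27. [r7c1∈{7}] r7c1 is down to just 7, so r7c1=7.
Step 28. [r3c4∈{7}] r3c4's peers cover all but 7, so r3c4=7.
Step 29. [r1c1∈{2}] nothing but 2 survives at r1c1 ⇒ r1c1=2.
Step 30. [r8c1∈{8}] r8c1 has the single candidate 8, so r8c1=8.
Step 31. [r5c6∈{3}] r5c6 has the single candidate 3 ⇒ r5c6=3.
Step 32. [r1c7∈{7}] r1c7's peers cover all but 7 ⇒ r1c7=7.
Step 33. [r7c6∈{1}] r7c6 has the single candidate 1 ⇒ r7c6=1.
Step 34. [r3c5∈{8}] nothing but 8 survives at r3c5, so r3c5=8.
Step 35. [r4c2∈{7}] r4c2 has the single candidate 7 ⇒ r4c2=7.
Step 36. [r4c6∈{6}] r4c6's peers cover all but 6, so r4c6=6.
Step 37. [r2c5∈{1}] only 1 remains possible at r2c5 ⇒ r2c5=1.
Step 38. [r4c8∈{4}] nothing but 4 survives at r4c8. So r4c8=4.
Step 39. [r9c7∈{9}] r9c7 has the single candidate 9, so r9c7=9.
Step 40. [r9c8∈{6}] r9c8 is down to just 6 ⇒ r9c8=6.
Step 41. [r7c3∈{9}] r7c3's peers cover all but 9. So r7c3=9.
Step 42. [r5c5∈{4}] r5c5's peers cover all but 4 ⇒ r5c5=4.
Step 43. [r3c1∈{3}] nothing but 3 survives at r3c1. So r3c1=3.
Step 44. [r6c8∈{3}] r6c8 is down to just 3. So r6c8=3.
Step 45. [r5c2∈{5}] only 5 remains possible at r5c2, so r5c2=5.
Step 46. [r3c9∈{4}] only 4 remains possible at r3c9 ⇒ r3c9=4.
Step 47. [r7c4∈{5}] r7c4's peers cover all but 5 ⇒ r7c4=5.

Answer: 2 9 1 6 3 4 7 5 8 / 4 8 7 2 1 5 3 9 6 / 3 6 5 7 8 9 2 1 4 / 1 7 3 8 2 6 5 4 9 / 9 5 8 1 4 3 6 2 7 / 6 2 4 9 5 7 8 3 1 / 7 3 9 5 6 1 4 8 2 / 8 4 6 3 9 2 1 7 5 / 5 1 2 4 7 8 9 6 3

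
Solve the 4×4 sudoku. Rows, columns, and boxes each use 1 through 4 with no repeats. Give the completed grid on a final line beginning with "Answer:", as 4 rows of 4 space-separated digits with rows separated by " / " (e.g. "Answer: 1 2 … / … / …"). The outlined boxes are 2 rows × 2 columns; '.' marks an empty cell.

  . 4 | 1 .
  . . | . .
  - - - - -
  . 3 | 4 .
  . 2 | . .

Step 1. [r2c3∈{2,3}] r2c3 is the only open cell in col 3 admitting 2. So r2c3=2.
Step 2. [r1c4∈{3}] r1c4 has the single candidate 3, so r1c4=3.
Step 3. [r3c1∈{1}] only 1 remains possible at r3c1, so r3c1=1.
Step 4. [r2c2∈{1}] nothing but 1 survives at r2c2 ⇒ r2c2=1.
Step 5. [r2c4∈{4}] nothing but 4 survives at r2c4 ⇒ r2c4=4.
Step 6. [r3c4∈{2}] r3c4's peers cover all but 2. So r3c4=2.
Step 7. [r4c1∈{4}] nothing but 4 survives at r4c1. So r4c1=4.
Step 8. [r4c4∈{1}] r4c4's peers cover all but 1. So r4c4=1.
Step 9. [r1c1∈{2}] r1c1 has the single candidate 2, so r1c1=2.
Step 10. [r2c1∈{3}] r2c1's peers cover all but 3. So r2c1=3.
Step 11. [r4c3∈{3}] r4c3 has the single candidate 3 ⇒ r4c3=3.

Answer: 2 4 1 3 / 3 1 2 4 / 1 3 4 2 / 4 2 3 1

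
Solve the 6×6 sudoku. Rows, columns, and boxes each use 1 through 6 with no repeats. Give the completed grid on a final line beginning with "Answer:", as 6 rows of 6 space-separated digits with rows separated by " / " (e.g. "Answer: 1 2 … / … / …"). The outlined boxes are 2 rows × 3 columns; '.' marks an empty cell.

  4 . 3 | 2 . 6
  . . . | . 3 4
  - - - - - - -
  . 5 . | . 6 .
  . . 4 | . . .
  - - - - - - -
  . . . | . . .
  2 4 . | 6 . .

Step 1. [r1c2∈{1}] r1c2's peers cover all but 1, so r1c2=1.
Step 2. [r6c6∈{1,3,5}] r6c6 is the only open cell in row 6 admitting 3. So r6c6=3.
Step 3. [r5c5∈{1,2,4,5}] 4 has one home in col 5: r5c5, so r5c5=4.
Step 4. [r4c5∈{1,2,5}] col 5 places 2 nowhere but r4c5, so r4c5=2.
Step 5. [r3c6∈{1}] r3c6's peers cover all but 1. So r3c6=1.
Step 6. [r3c1∈{3}] r3c1 has the single candidate 3, so r3c1=3.
Step 7. [r6c5∈{1,5}] in col 5, 1 fits only at r6c5. So r6c5=1.
Step 8. [r5c4∈{5}] r5c4's peers cover all but 5. So r5c4=5.
Step 9. [r4c2∈{6}] only 6 remains possible at r4c2. So r4c2=6.
Step 10. [r5c3∈{1,6}] 1 has one home in col 3: r5c3, so r5c3=1.
Step 11. [r2c3∈{2,5,6}] r2c3 is the only open cell in col 3 admitting 6. So r2c3=6.
Step 12. [r2c1∈{5}] nothing but 5 survives at r2c1, so r2c1=5.
Step 13. [r3c4∈{4}] r3c4 has the single candidate 4. So r3c4=4.
Step 14. [r5c6∈{2}] only 2 remains possible at r5c6. So r5c6=2.
Step 15. [r4c6∈{5}] r4c6 has the single candidate 5, so r4c6=5.
Step 16. [r1c5∈{5}] only 5 remains possible at r1c5, so r1c5=5.
Step 17. [r2c2∈{2}] r2c2's peers cover all but 2. So r2c2=2.
Step 18. [r5c2∈{3}] r5c2 has the single candidate 3. So r5c2=3.
Step 19. [r6c3∈{5}] r6c3's peers cover all but 5, so r6c3=5.
Step 20. [r3c3∈{2}] only 2 remains possible at r3c3. So r3c3=2.
Step 21. [r5c1∈{6}] r5c1 is down to just 6. So r5c1=6.
Step 22. [r4c1∈{1}] r4c1 has the single candidate 1 ⇒ r4c1=1.
Step 23. [r4c4∈{3}] r4c4 has the single candidate 3, so r4c4=3.
Step 24. [r2c4∈{1}] r2c4 is down to just 1, so r2c4=1.

Answer: 4 1 3 2 5 6 / 5 2 6 1 3 4 / 3 5 2 4 6 1 / 1 6 4 3 2 5 / 6 3 1 5 4 2 / 2 4 5 6 1 3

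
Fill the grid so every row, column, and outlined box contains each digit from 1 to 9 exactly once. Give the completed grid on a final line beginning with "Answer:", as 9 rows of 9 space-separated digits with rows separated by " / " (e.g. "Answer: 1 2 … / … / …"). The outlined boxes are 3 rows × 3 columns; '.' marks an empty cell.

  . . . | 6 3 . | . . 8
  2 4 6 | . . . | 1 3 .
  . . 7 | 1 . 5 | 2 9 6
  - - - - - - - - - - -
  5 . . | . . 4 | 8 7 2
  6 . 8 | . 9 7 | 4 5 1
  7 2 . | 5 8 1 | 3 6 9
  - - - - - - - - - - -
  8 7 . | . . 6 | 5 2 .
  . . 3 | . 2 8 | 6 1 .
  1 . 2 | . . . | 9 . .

Step 1. [r1c1∈{9}] only 9 remains possible at r1c1, so r1c1=9.
Step 2. [r4c4∈{3}] nothing but 3 survives at r4c4 ⇒ r4c4=3.
Step 3. [r2c5∈{7}] r2c5's peers cover all but 7, so r2c5=7.
Step 4. [r8c1∈{4}] r8c1's peers cover all but 4. So r8c1=4.
Step 5. [r8c2∈{5,9}] 5 has one home in row 8: r8c2 ⇒ r8c2=5.
Step 6. [r8c4∈{7,9}] across row 8, 9 lands solely at r8c4, so r8c4=9.
Step 7. [r7c4∈{4}] r7c4 has the single candidate 4 ⇒ r7c4=4.
Step 8. [r9c9∈{3,4,7}] across col 9, 4 lands solely at r9c9, so r9c9=4.
Step 9. [r1c2∈{1}] r1c2's peers cover all but 1 ⇒ r1c2=1.
Step 10. [r7c3∈{9}] r7c3 is down to just 9. So r7c3=9.
Step 11. [r3c1∈{3}] r3c1 has the single candidate 3, so r3c1=3.
Step 12. [r8c9∈{7}] nothing but 7 survives at r8c9, so r8c9=7.
Step 13. [r5c2∈{3}] r5c2's peers cover all but 3, so r5c2=3.
Step 14. [r9c2∈{6}] nothing but 6 survives at r9c2, so r9c2=6.
Step 15. [r5c4∈{2}] nothing but 2 survives at r5c4 ⇒ r5c4=2.
Step 16. [r9c8∈{8}] r9c8 has the single candidate 8 ⇒ r9c8=8.
Step 17. [r1c8∈{4}] r1c8's peers cover all but 4. So r1c8=4.
Step 18. [r4c3∈{1}] only 1 remains possible at r4c3 ⇒ r4c3=1.
Step 19. [r2c9∈{5}] r2c9's peers cover all but 5, so r2c9=5.
Step 20. [r4c5∈{6}] nothing but 6 survives at r4c5, so r4c5=6.
Step 21. [r7c9∈{3}] r7c9 is down to just 3 ⇒ r7c9=3.
Step 22. [r1c7∈{7}] r1c7 is down to just 7, so r1c7=7.
Step 23. [r1c3∈{5}] only 5 remains possible at r1c3 ⇒ r1c3=5.
Step 24. [r9c6∈{3}] r9c6's peers cover all but 3. So r9c6=3.
Step 25. [r9c5∈{5}] r9c5 is down to just 5, so r9c5=5.
Step 26. [r6c3∈{4}] r6c3 is down to just 4, so r6c3=4.
Step 27. [r3c2∈{8}] r3c2's peers cover all but 8, so r3c2=8.
Step 28. [r1c6∈{2}] r1c6's peers cover all but 2, so r1c6=2.
Step 29. [r3c5∈{4}] r3c5 is down to just 4. So r3c5=4.
Step 30. [r7c5∈{1}] nothing but 1 survives at r7c5 ⇒ r7c5=1.
Step 31. [r2c4∈{8}] nothing but 8 survives at r2c4 ⇒ r2c4=8.
Step 32. [r2c6∈{9}] r2c6's peers cover all but 9 ⇒ r2c6=9.
Step 33. [r4c2∈{9}] r4c2's peers cover all but 9 ⇒ r4c2=9.
Step 34. [r9c4∈{7}] r9c4 is down to just 7, so r9c4=7.

Answer: 9 1 5 6 3 2 7 4 8 / 2 4 6 8 7 9 1 3 5 / 3 8 7 1 4 5 2 9 6 / 5 9 1 3 6 4 8 7 2 / 6 3 8 2 9 7 4 5 1 / 7 2 4 5 8 1 3 6 9 / 8 7 9 4 1 6 5 2 3 / 4 5 3 9 2 8 6 1 7 / 1 6 2 7 5 3 9 8 4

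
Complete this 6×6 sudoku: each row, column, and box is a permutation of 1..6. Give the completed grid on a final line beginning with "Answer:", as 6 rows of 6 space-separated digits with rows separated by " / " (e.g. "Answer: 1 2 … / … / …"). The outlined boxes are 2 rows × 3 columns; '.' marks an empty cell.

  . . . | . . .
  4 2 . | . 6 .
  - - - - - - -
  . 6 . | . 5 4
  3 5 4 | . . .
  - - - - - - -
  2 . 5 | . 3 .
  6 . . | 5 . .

Step 1. [r3c4∈{1,2,3}] across row 3, 3 lands solely at r3c4, so r3c4=3.
Step 2. [r2c4∈{1}] r2c4 is down to just 1, so r2c4=1.
Step 3. [r2c3∈{3}] r2c3 is down to just 3 ⇒ r2c3=3.
Step 4. [r6c3∈{1}] nothing but 1 survives at r6c3, so r6c3=1.
Step 5. [r6c6∈{2}] r6c6 has the single candidate 2 ⇒ r6c6=2.
Step 6. [r6c5∈{4}] only 4 remains possible at r6c5. So r6c5=4.
Step 7. [r1c1∈{1,5}] r1c1 is the only open cell in col 1 admitting 5, so r1c1=5.
Step 8. [r5c4∈{6}] nothing but 6 survives at r5c4 ⇒ r5c4=6.
Step 9. [r4c5∈{1,2}] r4c5 is the only open cell in col 5 admitting 1 ⇒ r4c5=1.
Step 10. [r4c4∈{2}] only 2 remains possible at r4c4. So r4c4=2.
Step 11. [r1c2∈{1}] r1c2 is down to just 1. So r1c2=1.
Step 12. [r1c4∈{4}] nothing but 4 survives at r1c4 ⇒ r1c4=4.
Step 13. [r1c5∈{2}] only 2 remains possible at r1c5 ⇒ r1c5=2.
Step 14. [r3c3∈{2}] r3c3 has the single candidate 2. So r3c3=2.
Step 15. [r4c6∈{6}] r4c6's peers cover all but 6, so r4c6=6.
Step 16. [r1c6∈{3}] only 3 remains possible at r1c6, so r1c6=3.
Step 17. [r5c6∈{1}] r5c6 has the single candidate 1 ⇒ r5c6=1.
Step 18. [r2c6∈{5}] r2c6's peers cover all but 5. So r2c6=5.
Step 19. [r6c2∈{3}] r6c2 is down to just 3. So r6c2=3.
Step 20. [r1c3∈{6}] nothing but 6 survives at r1c3 ⇒ r1c3=6.
Step 21. [r5c2∈{4}] nothing but 4 survives at r5c2. So r5c2=4.
Step 22. [r3c1∈{1}] r3c1 is down to just 1, so r3c1=1.

Answer: 5 1 6 4 2 3 / 4 2 3 1 6 5 / 1 6 2 3 5 4 / 3 5 4 2 1 6 / 2 4 5 6 3 1 / 6 3 1 5 4 2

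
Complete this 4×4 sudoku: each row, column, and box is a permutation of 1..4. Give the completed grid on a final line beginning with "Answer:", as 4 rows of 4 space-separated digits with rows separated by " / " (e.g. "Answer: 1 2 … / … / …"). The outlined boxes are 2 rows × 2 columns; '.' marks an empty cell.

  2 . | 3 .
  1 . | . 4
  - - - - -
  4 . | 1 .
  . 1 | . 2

Step 1. [r3c2∈{2,3}] in row 3, 2 fits only at r3c2, so r3c2=2.
Step 2. [r1c4∈{1}] r1c4 is down to just 1. So r1c4=1.
Step 3. [r4c3∈{4}] only 4 remains possible at r4c3, so r4c3=4.
Step 4. [r2c2∈{3}] only 3 remains possible at r2c2 ⇒ r2c2=3.
Step 5. [r1c2∈{4}] r1c2 has the single candidate 4 ⇒ r1c2=4.
Step 6. [r4c1∈{3}] only 3 remains possible at r4c1. So r4c1=3.
Step 7. [r3c4∈{3}] nothing but 3 survives at r3c4, so r3c4=3.
Step 8. [r2c3∈{2}] r2c3's peers cover all but 2, so r2c3=2.

Answer: 2 4 3 1 / 1 3 2 4 / 4 2 1 3 / 3 1 4 2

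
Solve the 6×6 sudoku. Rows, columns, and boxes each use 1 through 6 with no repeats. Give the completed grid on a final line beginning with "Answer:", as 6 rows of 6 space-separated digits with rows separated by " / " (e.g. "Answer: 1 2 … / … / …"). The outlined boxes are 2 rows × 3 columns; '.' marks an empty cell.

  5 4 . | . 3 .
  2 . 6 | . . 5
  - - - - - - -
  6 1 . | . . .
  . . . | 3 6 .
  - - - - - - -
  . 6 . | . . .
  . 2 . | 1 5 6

Step 1. [r4c1∈{4}] r4c1's peers cover all but 4 ⇒ r4c1=4.
Step 2. [r5c3∈{1,3,4,5}] 5 has one home in row 5: r5c3 ⇒ r5c3=5.
Step 3. [r2c4∈{4}] only 4 remains possible at r2c4, so r2c4=4.
Step 4. [r5c4∈{2}] nothing but 2 survives at r5c4 ⇒ r5c4=2.
Step 5. [r3c5∈{2,4}] r3c5 is the only open cell in col 5 admitting 2, so r3c5=2.
Step 6. [r6c1∈{3}] r6c1 has the single candidate 3. So r6c1=3.
Step 7. [r5c5∈{4}] nothing but 4 survives at r5c5, so r5c5=4.
Step 8. [r1c6∈{1,2}] r1c6 is the only open cell in row 1 admitting 2, so r1c6=2.
Step 9. [r2c2∈{3}] r2c2 has the single candidate 3 ⇒ r2c2=3.
Step 10. [r1c4∈{6}] r1c4 is down to just 6, so r1c4=6.
Step 11. [r3c6∈{4}] r3c6 is down to just 4, so r3c6=4.
Step 12. [r3c4∈{5}] only 5 remains possible at r3c4 ⇒ r3c4=5.
Step 13. [r6c3∈{4}] r6c3's peers cover all but 4, so r6c3=4.
Step 14. [r4c3∈{2}] r4c3 is down to just 2. So r4c3=2.
Step 15. [r2c5∈{1}] r2c5 has the single candidate 1, so r2c5=1.
Step 16. [r5c6∈{3}] r5c6 is down to just 3, so r5c6=3.
Step 17. [r4c2∈{5}] nothing but 5 survives at r4c2, so r4c2=5.
Step 18. [r4c6∈{1}] nothing but 1 survives at r4c6 ⇒ r4c6=1.
Step 19. [r5c1∈{1}] r5c1 has the single candidate 1 ⇒ r5c1=1.
Step 20. [r3c3∈{3}] only 3 remains possible at r3c3, so r3c3=3.
Step 21. [r1c3∈{1}] only 1 remains possible at r1c3. So r1c3=1.

Answer: 5 4 1 6 3 2 / 2 3 6 4 1 5 / 6 1 3 5 2 4 / 4 5 2 3 6 1 / 1 6 5 2 4 3 / 3 2 4 1 5 6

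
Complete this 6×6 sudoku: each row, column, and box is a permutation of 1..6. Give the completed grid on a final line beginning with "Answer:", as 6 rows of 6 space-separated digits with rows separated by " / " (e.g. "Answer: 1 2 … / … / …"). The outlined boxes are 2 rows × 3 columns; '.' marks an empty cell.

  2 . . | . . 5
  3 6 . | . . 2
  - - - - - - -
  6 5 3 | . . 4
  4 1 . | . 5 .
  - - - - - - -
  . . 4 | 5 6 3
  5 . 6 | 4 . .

Step 1. [r2c4∈{1}] r2c4's peers cover all but 1, so r2c4=1.
Step 2. [r6c5∈{1,2}] 2 has one home in box 6: r6c5, so r6c5=2.
Step 3. [r4c4∈{2,3,6}] row 4 places 3 nowhere but r4c4, so r4c4=3.
Step 4. [r2c5∈{4}] r2c5 has the single candidate 4, so r2c5=4.
Step 5. [r4c3∈{2}] r4c3 has the single candidate 2 ⇒ r4c3=2.
Step 6. [r1c3∈{1}] r1c3's peers cover all but 1 ⇒ r1c3=1.
Step 7. [r5c2∈{2}] nothing but 2 survives at r5c2 ⇒ r5c2=2.
Step 8. [r1c2∈{4}] only 4 remains possible at r1c2 ⇒ r1c2=4.
Step 9. [r6c6∈{1}] nothing but 1 survives at r6c6 ⇒ r6c6=1.
Step 10. [r1c4∈{6}] r1c4 is down to just 6 ⇒ r1c4=6.
Step 11. [r3c5∈{1}] only 1 remains possible at r3c5. So r3c5=1.
Step 12. [r2c3∈{5}] r2c3 is down to just 5. So r2c3=5.
Step 13. [r3c4∈{2}] r3c4 is down to just 2. So r3c4=2.
Step 14. [r5c1∈{1}] r5c1 is down to just 1. So r5c1=1.
Step 15. [r1c5∈{3}] only 3 remains possible at r1c5. So r1c5=3.
Step 16. [r4c6∈{6}] r4c6's peers cover all but 6. So r4c6=6.
Step 17. [r6c2∈{3}] r6c2 has the single candidate 3, so r6c2=3.

Answer: 2 4 1 6 3 5 / 3 6 5 1 4 2 / 6 5 3 2 1 4 / 4 1 2 3 5 6 / 1 2 4 5 6 3 / 5 3 6 4 2 1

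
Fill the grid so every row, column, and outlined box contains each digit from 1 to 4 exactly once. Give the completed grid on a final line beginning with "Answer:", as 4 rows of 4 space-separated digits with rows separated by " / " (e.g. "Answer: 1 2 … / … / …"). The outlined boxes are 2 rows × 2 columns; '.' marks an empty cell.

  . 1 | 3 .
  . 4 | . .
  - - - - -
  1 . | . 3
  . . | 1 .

Step 1. [r2c3∈{2}] r2c3's peers cover all but 2. So r2c3=2.
Step 2. [r4c4∈{2,4}] r4c4 is the only open cell in col 4 admitting 2. So r4c4=2.
Step 3. [r4c2∈{3}] r4c2 is down to just 3 ⇒ r4c2=3.
Step 4. [r3c2∈{2}] r3c2's peers cover all but 2 ⇒ r3c2=2.
Step 5. [r3c3∈{4}] nothing but 4 survives at r3c3. So r3c3=4.
Step 6. [r4c1∈{4}] only 4 remains possible at r4c1, so r4c1=4.
Step 7. [r2c4∈{1}] nothing but 1 survives at r2c4, so r2c4=1.
Step 8. [r1c4∈{4}] nothing but 4 survives at r1c4, so r1c4=4.
Step 9. [r1c1∈{2}] r1c1's peers cover all but 2, so r1c1=2.
Step 10. [r2c1∈{3}] r2c1 is down to just 3 ⇒ r2c1=3.

Answer: 2 1 3 4 / 3 4 2 1 / 1 2 4 3 / 4 3 1 2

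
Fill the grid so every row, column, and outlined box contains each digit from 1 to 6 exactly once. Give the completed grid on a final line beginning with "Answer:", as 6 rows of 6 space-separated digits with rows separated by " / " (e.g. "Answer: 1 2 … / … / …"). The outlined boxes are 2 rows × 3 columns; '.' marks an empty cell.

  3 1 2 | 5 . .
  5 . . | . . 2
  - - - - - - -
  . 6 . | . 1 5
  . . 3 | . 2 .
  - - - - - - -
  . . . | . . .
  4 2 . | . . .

Step 1. [r5c1∈{1,6}] in col 1, 6 fits only at r5c1, so r5c1=6.
Step 2. [r2c4∈{1,3,4,6}] 1 has one home in row 2: r2c4. So r2c4=1.
Step 3. [r5c2∈{3,5}] in col 2, 3 fits only at r5c2. So r5c2=3.
Step 4. [r6c6∈{1,3,6}] r6c6 is the only open cell in col 6 admitting 3. So r6c6=3.
Step 5. [r2c2∈{4}] r2c2 is down to just 4, so r2c2=4.
Step 6. [r6c4∈{6}] r6c4's peers cover all but 6, so r6c4=6.
Step 7. [r4c4∈{4}] r4c4 has the single candidate 4, so r4c4=4.
Step 8. [r5c6∈{1,4}] r5c6 is the only open cell in col 6 admitting 1. So r5c6=1.
Step 9. [r5c5∈{4,5}] row 5 places 4 nowhere but r5c5 ⇒ r5c5=4.
Step 10. [r1c5∈{6}] only 6 remains possible at r1c5 ⇒ r1c5=6.
Step 11. [r6c5∈{5}] only 5 remains possible at r6c5. So r6c5=5.
Step 12. [r5c4∈{2}] r5c4 is down to just 2, so r5c4=2.
Step 13. [r4c2∈{5}] r4c2 is down to just 5. So r4c2=5.
Step 14. [r5c3∈{5}] r5c3 has the single candidate 5. So r5c3=5.
Step 15. [r1c6∈{4}] r1c6 is down to just 4. So r1c6=4.
Step 16. [r4c6∈{6}] nothing but 6 survives at r4c6, so r4c6=6.
Step 17. [r6c3∈{1}] r6c3 is down to just 1, so r6c3=1.
Step 18. [r2c5∈{3}] only 3 remains possible at r2c5 ⇒ r2c5=3.
Step 19. [r2c3∈{6}] r2c3 is down to just 6. So r2c3=6.
Step 20. [r3c1∈{2}] r3c1 is down to just 2, so r3c1=2.
Step 21. [r4c1∈{1}] r4c1's peers cover all but 1. So r4c1=1.
Step 22. [r3c4∈{3}] r3c4 has the single candidate 3. So r3c4=3.
Step 23. [r3c3∈{4}] r3c3 has the single candidate 4, so r3c3=4.

Answer: 3 1 2 5 6 4 / 5 4 6 1 3 2 / 2 6 4 3 1 5 / 1 5 3 4 2 6 / 6 3 5 2 4 1 / 4 2 1 6 5 3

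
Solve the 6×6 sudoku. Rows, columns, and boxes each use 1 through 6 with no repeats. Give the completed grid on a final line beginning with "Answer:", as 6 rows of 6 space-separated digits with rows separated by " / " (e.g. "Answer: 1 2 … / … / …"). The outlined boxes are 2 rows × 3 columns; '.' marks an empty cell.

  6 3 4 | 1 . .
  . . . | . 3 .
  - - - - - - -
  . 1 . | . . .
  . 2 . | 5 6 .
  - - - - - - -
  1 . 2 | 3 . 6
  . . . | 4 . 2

Step 1. [r2c2∈{5}] nothing but 5 survives at r2c2, so r2c2=5.
Step 2. [r4c3∈{3}] only 3 remains possible at r4c3 ⇒ r4c3=3.
Step 3. [r3c5∈{2,4}] 4 has one home in col 5: r3c5 ⇒ r3c5=4.
Step 4. [r3c3∈{5,6}] row 3 places 6 nowhere but r3c3. So r3c3=6.
Step 5. [r6c3∈{5}] r6c3 has the single candidate 5 ⇒ r6c3=5.
Step 6. [r1c5∈{2,5}] row 1 places 2 nowhere but r1c5 ⇒ r1c5=2.
Step 7. [r1c6∈{5}] r1c6 has the single candidate 5 ⇒ r1c6=5.
Step 8. [r2c1∈{2}] only 2 remains possible at r2c1, so r2c1=2.
Step 9. [r6c5∈{1}] r6c5's peers cover all but 1 ⇒ r6c5=1.
Step 10. [r5c5∈{5}] only 5 remains possible at r5c5. So r5c5=5.
Step 11. [r6c2∈{6}] r6c2's peers cover all but 6. So r6c2=6.
Step 12. [r3c1∈{5}] nothing but 5 survives at r3c1 ⇒ r3c1=5.
Step 13. [r2c6∈{4}] r2c6 is down to just 4 ⇒ r2c6=4.
Step 14. [r3c4∈{2}] r3c4 has the single candidate 2 ⇒ r3c4=2.
Step 15. [r2c4∈{6}] only 6 remains possible at r2c4. So r2c4=6.
Step 16. [r4c6∈{1}] only 1 remains possible at r4c6. So r4c6=1.
Step 17. [r5c2∈{4}] r5c2 has the single candidate 4 ⇒ r5c2=4.
Step 18. [r3c6∈{3}] nothing but 3 survives at r3c6, so r3c6=3.
Step 19. [r6c1∈{3}] only 3 remains possible at r6c1 ⇒ r6c1=3.
Step 20. [r2c3∈{1}] nothing but 1 survives at r2c3, so r2c3=1.
Step 21. [r4c1∈{4}] r4c1 is down to just 4, so r4c1=4.

Answer: 6 3 4 1 2 5 / 2 5 1 6 3 4 / 5 1 6 2 4 3 / 4 2 3 5 6 1 / 1 4 2 3 5 6 / 3 6 5 4 1 2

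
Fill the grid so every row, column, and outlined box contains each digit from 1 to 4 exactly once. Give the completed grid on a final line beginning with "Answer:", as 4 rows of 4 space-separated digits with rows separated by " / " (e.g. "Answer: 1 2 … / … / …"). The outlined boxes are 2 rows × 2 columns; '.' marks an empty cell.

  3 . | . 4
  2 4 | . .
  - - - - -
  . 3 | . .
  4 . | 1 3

Step 1. [r3c3∈{2,4}] row 3 places 4 nowhere but r3c3. So r3c3=4.
Step 2. [r3c4∈{2}] only 2 remains possible at r3c4. So r3c4=2.
Step 3. [r2c4∈{1}] only 1 remains possible at r2c4 ⇒ r2c4=1.
Step 4. [r3c1∈{1}] r3c1's peers cover all but 1, so r3c1=1.
Step 5. [r2c3∈{3}] r2c3 has the single candidate 3 ⇒ r2c3=3.
Step 6. [r1c3∈{2}] only 2 remains possible at r1c3. So r1c3=2.
Step 7. [r1c2∈{1}] nothing but 1 survives at r1c2, so r1c2=1.
Step 8. [r4c2∈{2}] r4c2's peers cover all but 2. So r4c2=2.

Answer: 3 1 2 4 / 2 4 3 1 / 1 3 4 2 / 4 2 1 3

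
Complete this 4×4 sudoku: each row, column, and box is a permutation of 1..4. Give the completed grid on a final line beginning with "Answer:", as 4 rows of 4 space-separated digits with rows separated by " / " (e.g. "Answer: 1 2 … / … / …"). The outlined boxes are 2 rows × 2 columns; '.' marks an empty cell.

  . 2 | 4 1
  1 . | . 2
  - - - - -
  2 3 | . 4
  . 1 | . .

Step 1. [r4c3∈{2,3}] row 4 places 2 nowhere but r4c3. So r4c3=2.
Step 2. [r4c4∈{3}] r4c4's peers cover all but 3 ⇒ r4c4=3.
Step 3. [r1c1∈{3}] r1c1's peers cover all but 3. So r1c1=3.
Step 4. [r2c3∈{3}] only 3 remains possible at r2c3. So r2c3=3.
Step 5. [r2c2∈{4}] r2c2 is down to just 4, so r2c2=4.
Step 6. [r3c3∈{1}] r3c3 has the single candidate 1, so r3c3=1.
Step 7. [r4c1∈{4}] r4c1's peers cover all but 4. So r4c1=4.

Answer: 3 2 4 1 / 1 4 3 2 / 2 3 1 4 / 4 1 2 3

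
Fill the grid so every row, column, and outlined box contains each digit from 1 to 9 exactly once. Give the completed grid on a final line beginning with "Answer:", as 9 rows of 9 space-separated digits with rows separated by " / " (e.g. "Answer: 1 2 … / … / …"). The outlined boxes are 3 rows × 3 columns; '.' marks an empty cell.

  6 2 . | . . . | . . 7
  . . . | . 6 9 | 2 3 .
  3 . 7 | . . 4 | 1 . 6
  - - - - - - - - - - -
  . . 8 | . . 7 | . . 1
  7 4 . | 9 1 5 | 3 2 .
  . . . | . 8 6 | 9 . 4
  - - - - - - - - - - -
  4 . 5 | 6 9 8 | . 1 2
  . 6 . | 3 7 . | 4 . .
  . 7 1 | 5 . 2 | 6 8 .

Step 1. [r6c4∈{2}] r6c4 has the single candidate 2, so r6c4=2.
Step 2. [r4c7∈{5}] r4c7's peers cover all but 5. So r4c7=5.
Step 3. [r9c1∈{9}] nothing but 9 survives at r9c1. So r9c1=9.
Step 4. [r4c5∈{3,4}] r4c5 is the only open cell in box 5 admitting 3. So r4c5=3.
Step 5. [r3c4∈{8}] only 8 remains possible at r3c4. So r3c4=8.
Step 6. [r2c2∈{1,5,8}] 8 has one home in col 2: r2c2. So r2c2=8.
Step 7. [r2c9∈{5}] r2c9 is down to just 5. So r2c9=5.
Step 8. [r1c3∈{4,9}] 9 has one home in col 3: r1c3. So r1c3=9.
Step 9. [r6c2∈{1,3,5}] col 2 places 1 nowhere but r6c2, so r6c2=1.
Step 10. [r1c4∈{1}] r1c4 has the single candidate 1, so r1c4=1.
Step 11. [r3c8∈{9}] r3c8 is down to just 9, so r3c8=9.
Step 12. [r3c2∈{5}] r3c2's peers cover all but 5 ⇒ r3c2=5.
Step 13. [r4c1∈{2}] nothing but 2 survives at r4c1 ⇒ r4c1=2.
Step 14. [r6c3∈{3}] nothing but 3 survives at r6c3. So r6c3=3.
Step 15. [r4c8∈{6}] r4c8 is down to just 6, so r4c8=6.
Step 16. [r8c9∈{9}] r8c9 is down to just 9, so r8c9=9.
Step 17. [r6c1∈{5}] nothing but 5 survives at r6c1. So r6c1=5.
Step 18. [r2c1∈{1}] r2c1's peers cover all but 1. So r2c1=1.
Step 19. [r6c8∈{7}] nothing but 7 survives at r6c8 ⇒ r6c8=7.
Step 20. [r9c5∈{4}] nothing but 4 survives at r9c5 ⇒ r9c5=4.
Step 21. [r5c9∈{8}] r5c9 has the single candidate 8. So r5c9=8.
Step 22. [r5c3∈{6}] r5c3 is down to just 6. So r5c3=6.
Step 23. [r8c6∈{1}] r8c6 is down to just 1. So r8c6=1.
Step 24. [r8c3∈{2}] nothing but 2 survives at r8c3. So r8c3=2.
Step 25. [r2c3∈{4}] r2c3 has the single candidate 4, so r2c3=4.
Step 26. [r2c4∈{7}] r2c4's peers cover all but 7. So r2c4=7.
Step 27. [r3c5∈{2}] r3c5 has the single candidate 2 ⇒ r3c5=2.
Step 28. [r7c2∈{3}] only 3 remains possible at r7c2. So r7c2=3.
Step 29. [r4c2∈{9}] only 9 remains possible at r4c2 ⇒ r4c2=9.
Step 30. [r8c1∈{8}] r8c1 has the single candidate 8 ⇒ r8c1=8.
Step 31. [r1c6∈{3}] only 3 remains possible at r1c6. So r1c6=3.
Step 32. [r1c8∈{4}] nothing but 4 survives at r1c8 ⇒ r1c8=4.
Step 33. [r8c8∈{5}] only 5 remains possible at r8c8 ⇒ r8c8=5.
Step 34. [r9c9∈{3}] r9c9 is down to just 3. So r9c9=3.
Step 35. [r7c7∈{7}] only 7 remains possible at r7c7, so r7c7=7.
Step 36. [r4c4∈{4}] r4c4 has the single candidate 4, so r4c4=4.
Step 37. [r1c7∈{8}] r1c7 has the single candidate 8. So r1c7=8.
Step 38. [r1c5∈{5}] r1c5's peers cover all but 5. So r1c5=5.

Answer: 6 2 9 1 5 3 8 4 7 / 1 8 4 7 6 9 2 3 5 / 3 5 7 8 2 4 1 9 6 / 2 9 8 4 3 7 5 6 1 / 7 4 6 9 1 5 3 2 8 / 5 1 3 2 8 6 9 7 4 / 4 3 5 6 9 8 7 1 2 / 8 6 2 3 7 1 4 5 9 / 9 7 1 5 4 2 6 8 3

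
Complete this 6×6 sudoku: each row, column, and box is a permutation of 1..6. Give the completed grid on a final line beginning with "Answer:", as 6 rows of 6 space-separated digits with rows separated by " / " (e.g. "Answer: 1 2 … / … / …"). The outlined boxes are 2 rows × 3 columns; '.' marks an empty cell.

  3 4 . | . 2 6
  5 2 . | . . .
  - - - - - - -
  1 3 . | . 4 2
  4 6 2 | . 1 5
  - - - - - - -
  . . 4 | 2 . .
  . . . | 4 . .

Step 1. [r6c3∈{1,3,5,6}] r6c3 is the only open cell in col 3 admitting 3. So r6c3=3.
Step 2. [r2c5∈{3}] r2c5 has the single candidate 3. So r2c5=3.
Step 3. [r2c4∈{1}] r2c4 is down to just 1. So r2c4=1.
Step 4. [r5c1∈{6}] r5c1 is down to just 6. So r5c1=6.
Step 5. [r6c6∈{1}] nothing but 1 survives at r6c6, so r6c6=1.
Step 6. [r6c2∈{5}] r6c2's peers cover all but 5 ⇒ r6c2=5.
Step 7. [r4c4∈{3}] r4c4 is down to just 3 ⇒ r4c4=3.
Step 8. [r3c4∈{6}] only 6 remains possible at r3c4, so r3c4=6.
Step 9. [r5c5∈{5}] only 5 remains possible at r5c5. So r5c5=5.
Step 10. [r6c1∈{2}] only 2 remains possible at r6c1. So r6c1=2.
Step 11. [r1c3∈{1}] r1c3 has the single candidate 1, so r1c3=1.
Step 12. [r3c3∈{5}] r3c3 is down to just 5, so r3c3=5.
Step 13. [r2c6∈{4}] only 4 remains possible at r2c6. So r2c6=4.
Step 14. [r5c6∈{3}] r5c6 has the single candidate 3. So r5c6=3.
Step 15. [r1c4∈{5}] nothing but 5 survives at r1c4, so r1c4=5.
Step 16. [r6c5∈{6}] r6c5's peers cover all but 6. So r6c5=6.
Step 17. [r5c2∈{1}] nothing but 1 survives at r5c2, so r5c2=1.
Step 18. [r2c3∈{6}] nothing but 6 survives at r2c3, so r2c3=6.

Answer: 3 4 1 5 2 6 / 5 2 6 1 3 4 / 1 3 5 6 4 2 / 4 6 2 3 1 5 / 6 1 4 2 5 3 / 2 5 3 4 6 1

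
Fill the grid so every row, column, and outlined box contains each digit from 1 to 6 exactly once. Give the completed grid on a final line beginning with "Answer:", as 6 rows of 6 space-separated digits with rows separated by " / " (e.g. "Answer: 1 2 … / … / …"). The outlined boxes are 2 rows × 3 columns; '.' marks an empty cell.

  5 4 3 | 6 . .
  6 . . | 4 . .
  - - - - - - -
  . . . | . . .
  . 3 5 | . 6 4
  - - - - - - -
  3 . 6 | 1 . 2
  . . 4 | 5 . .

Step 1. [r4c1∈{1,2}] across row 4, 1 lands solely at r4c1, so r4c1=1.
Step 2. [r3c3∈{2}] r3c3's peers cover all but 2. So r3c3=2.
Step 3. [r1c6∈{1}] nothing but 1 survives at r1c6. So r1c6=1.
Step 4. [r2c2∈{1,2}] in box 1, 2 fits only at r2c2. So r2c2=2.
Step 5. [r6c5∈{3}] r6c5 has the single candidate 3 ⇒ r6c5=3.
Step 6. [r2c6∈{3,5}] r2c6 is the only open cell in row 2 admitting 3. So r2c6=3.
Step 7. [r3c6∈{5}] r3c6 has the single candidate 5, so r3c6=5.
Step 8. [r6c2∈{1}] r6c2 is down to just 1. So r6c2=1.
Step 9. [r4c4∈{2}] only 2 remains possible at r4c4, so r4c4=2.
Step 10. [r2c5∈{5}] r2c5 has the single candidate 5, so r2c5=5.
Step 11. [r3c4∈{3}] only 3 remains possible at r3c4. So r3c4=3.
Step 12. [r3c5∈{1}] r3c5 has the single candidate 1 ⇒ r3c5=1.
Step 13. [r5c2∈{5}] only 5 remains possible at r5c2, so r5c2=5.
Step 14. [r6c1∈{2}] only 2 remains possible at r6c1. So r6c1=2.
Step 15. [r6c6∈{6}] r6c6's peers cover all but 6. So r6c6=6.
Step 16. [r5c5∈{4}] only 4 remains possible at r5c5. So r5c5=4.
Step 17. [r2c3∈{1}] r2c3 has the single candidate 1 ⇒ r2c3=1.
Step 18. [r1c5∈{2}] r1c5's peers cover all but 2 ⇒ r1c5=2.
Step 19. [r3c1∈{4}] r3c1's peers cover all but 4. So r3c1=4.
Step 20. [r3c2∈{6}] nothing but 6 survives at r3c2. So r3c2=6.

Answer: 5 4 3 6 2 1 / 6 2 1 4 5 3 / 4 6 2 3 1 5 / 1 3 5 2 6 4 / 3 5 6 1 4 2 / 2 1 4 5 3 6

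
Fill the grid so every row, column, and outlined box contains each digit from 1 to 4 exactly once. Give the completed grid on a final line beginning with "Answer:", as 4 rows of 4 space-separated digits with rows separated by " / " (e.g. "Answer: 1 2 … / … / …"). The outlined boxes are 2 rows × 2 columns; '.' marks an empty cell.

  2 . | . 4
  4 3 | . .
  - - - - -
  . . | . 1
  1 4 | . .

Step 1. [r1c3∈{1,3}] r1c3 is the only open cell in row 1 admitting 3, so r1c3=3.
Step 2. [r4c3∈{2}] r4c3 has the single candidate 2 ⇒ r4c3=2.
Step 3. [r3c3∈{4}] r3c3 is down to just 4 ⇒ r3c3=4.
Step 4. [r3c1∈{3}] r3c1 has the single candidate 3, so r3c1=3.
Step 5. [r1c2∈{1}] only 1 remains possible at r1c2 ⇒ r1c2=1.
Step 6. [r4c4∈{3}] r4c4 is down to just 3 ⇒ r4c4=3.
Step 7. [r2c3∈{1}] only 1 remains possible at r2c3, so r2c3=1.
Step 8. [r2c4∈{2}] r2c4 has the single candidate 2, so r2c4=2.
Step 9. [r3c2∈{2}] r3c2 is down to just 2 ⇒ r3c2=2.

Answer: 2 1 3 4 / 4 3 1 2 / 3 2 4 1 / 1 4 2 3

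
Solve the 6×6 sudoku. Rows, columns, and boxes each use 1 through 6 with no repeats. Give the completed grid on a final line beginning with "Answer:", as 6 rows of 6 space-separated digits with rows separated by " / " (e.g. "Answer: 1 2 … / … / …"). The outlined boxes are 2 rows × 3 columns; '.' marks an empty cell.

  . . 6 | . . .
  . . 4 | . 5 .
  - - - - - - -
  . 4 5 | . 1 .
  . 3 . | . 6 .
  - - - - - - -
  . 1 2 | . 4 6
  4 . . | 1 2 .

Step 1. [r1c5∈{3}] r1c5 has the single candidate 3 ⇒ r1c5=3.
Step 2. [r2c2∈{2}] nothing but 2 survives at r2c2 ⇒ r2c2=2.
Step 3. [r1c2∈{5}] r1c2's peers cover all but 5. So r1c2=5.
Step 4. [r1c1∈{1}] r1c1 has the single candidate 1 ⇒ r1c1=1.
Step 5. [r4c1∈{2}] r4c1's peers cover all but 2 ⇒ r4c1=2.
Step 6. [r6c6∈{3,5}] row 6 places 5 nowhere but r6c6, so r6c6=5.
Step 7. [r3c6∈{2,3}] in col 6, 3 fits only at r3c6 ⇒ r3c6=3.
Step 8. [r4c6∈{4}] only 4 remains possible at r4c6, so r4c6=4.
Step 9. [r5c4∈{3}] r5c4's peers cover all but 3, so r5c4=3.
Step 10. [r1c6∈{2}] only 2 remains possible at r1c6 ⇒ r1c6=2.
Step 11. [r3c1∈{6}] nothing but 6 survives at r3c1 ⇒ r3c1=6.
Step 12. [r6c2∈{6}] r6c2 has the single candidate 6, so r6c2=6.
Step 13. [r2c6∈{1}] r2c6's peers cover all but 1, so r2c6=1.
Step 14. [r1c4∈{4}] only 4 remains possible at r1c4. So r1c4=4.
Step 15. [r4c4∈{5}] r4c4 is down to just 5, so r4c4=5.
Step 16. [r3c4∈{2}] r3c4's peers cover all but 2, so r3c4=2.
Step 17. [r4c3∈{1}] only 1 remains possible at r4c3. So r4c3=1.
Step 18. [r6c3∈{3}] nothing but 3 survives at r6c3, so r6c3=3.
Step 19. [r5c1∈{5}] r5c1's peers cover all but 5 ⇒ r5c1=5.
Step 20. [r2c1∈{3}] only 3 remains possible at r2c1, so r2c1=3.
Step 21. [r2c4∈{6}] nothing but 6 survives at r2c4. So r2c4=6.

Answer: 1 5 6 4 3 2 / 3 2 4 6 5 1 / 6 4 5 2 1 3 / 2 3 1 5 6 4 / 5 1 2 3 4 6 / 4 6 3 1 2 5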